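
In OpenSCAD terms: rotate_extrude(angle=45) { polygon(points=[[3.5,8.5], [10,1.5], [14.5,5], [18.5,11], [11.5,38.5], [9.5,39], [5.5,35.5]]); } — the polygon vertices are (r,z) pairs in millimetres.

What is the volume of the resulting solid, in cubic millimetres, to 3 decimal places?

Profile (r,z), 7 vertices: (3.5,8.5) (10,1.5) (14.5,5) (18.5,11) (11.5,38.5) (9.5,39) (5.5,35.5)
edge 0: (3.5,8.5)→(10,1.5)  cross = 3.5·1.5 − 10·8.5 = -79.7500; (r_i+r_j)·cross = 13.5·-79.7500 = -1076.6250
edge 1: (10,1.5)→(14.5,5)  cross = 10·5 − 14.5·1.5 = 28.2500; (r_i+r_j)·cross = 24.5·28.2500 = 692.1250
edge 2: (14.5,5)→(18.5,11)  cross = 14.5·11 − 18.5·5 = 67.0000; (r_i+r_j)·cross = 33·67.0000 = 2211.0000
edge 3: (18.5,11)→(11.5,38.5)  cross = 18.5·38.5 − 11.5·11 = 585.7500; (r_i+r_j)·cross = 30·585.7500 = 17572.5000
edge 4: (11.5,38.5)→(9.5,39)  cross = 11.5·39 − 9.5·38.5 = 82.7500; (r_i+r_j)·cross = 21·82.7500 = 1737.7500
edge 5: (9.5,39)→(5.5,35.5)  cross = 9.5·35.5 − 5.5·39 = 122.7500; (r_i+r_j)·cross = 15·122.7500 = 1841.2500
edge 6: (5.5,35.5)→(3.5,8.5)  cross = 5.5·8.5 − 3.5·35.5 = -77.5000; (r_i+r_j)·cross = 9·-77.5000 = -697.5000
Σcross = 729.2500 → A = |Σcross|/2 = 364.6250 mm²
Σ(r_i+r_j)·cross = 22280.5000 → first moment M = |Σ|/6 = 3713.4167
R_c = M/A = 3713.4167/364.6250 = 10.1842 mm
θ = 45° = 0.785398 rad
V = θ·R_c·A = 0.785398·10.1842·364.6250 = 2916.511 mm³

Volume = 2916.511 mm³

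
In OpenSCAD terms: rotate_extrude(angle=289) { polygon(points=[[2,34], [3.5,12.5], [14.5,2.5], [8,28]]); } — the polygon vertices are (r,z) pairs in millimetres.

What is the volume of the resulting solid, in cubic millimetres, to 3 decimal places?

Volume = 6072.137 mm³

Profile (r,z), 4 vertices: (2,34) (3.5,12.5) (14.5,2.5) (8,28)
edge 0: (2,34)→(3.5,12.5)  cross = 2·12.5 − 3.5·34 = -94.0000; (r_i+r_j)·cross = 5.5·-94.0000 = -517.0000
edge 1: (3.5,12.5)→(14.5,2.5)  cross = 3.5·2.5 − 14.5·12.5 = -172.5000; (r_i+r_j)·cross = 18·-172.5000 = -3105.0000
edge 2: (14.5,2.5)→(8,28)  cross = 14.5·28 − 8·2.5 = 386.0000; (r_i+r_j)·cross = 22.5·386.0000 = 8685.0000
edge 3: (8,28)→(2,34)  cross = 8·34 − 2·28 = 216.0000; (r_i+r_j)·cross = 10·216.0000 = 2160.0000
Σcross = 335.5000 → A = |Σcross|/2 = 167.7500 mm²
Σ(r_i+r_j)·cross = 7223.0000 → first moment M = |Σ|/6 = 1203.8333
R_c = M/A = 1203.8333/167.7500 = 7.1764 mm
θ = 289° = 5.044002 rad
V = θ·R_c·A = 5.044002·7.1764·167.7500 = 6072.137 mm³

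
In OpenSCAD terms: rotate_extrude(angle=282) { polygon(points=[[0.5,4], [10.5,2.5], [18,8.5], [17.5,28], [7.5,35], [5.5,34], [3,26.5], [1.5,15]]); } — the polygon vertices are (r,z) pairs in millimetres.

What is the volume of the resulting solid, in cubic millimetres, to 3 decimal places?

Volume = 20254.760 mm³

Profile (r,z), 8 vertices: (0.5,4) (10.5,2.5) (18,8.5) (17.5,28) (7.5,35) (5.5,34) (3,26.5) (1.5,15)
edge 0: (0.5,4)→(10.5,2.5)  cross = 0.5·2.5 − 10.5·4 = -40.7500; (r_i+r_j)·cross = 11·-40.7500 = -448.2500
edge 1: (10.5,2.5)→(18,8.5)  cross = 10.5·8.5 − 18·2.5 = 44.2500; (r_i+r_j)·cross = 28.5·44.2500 = 1261.1250
edge 2: (18,8.5)→(17.5,28)  cross = 18·28 − 17.5·8.5 = 355.2500; (r_i+r_j)·cross = 35.5·355.2500 = 12611.3750
edge 3: (17.5,28)→(7.5,35)  cross = 17.5·35 − 7.5·28 = 402.5000; (r_i+r_j)·cross = 25·402.5000 = 10062.5000
edge 4: (7.5,35)→(5.5,34)  cross = 7.5·34 − 5.5·35 = 62.5000; (r_i+r_j)·cross = 13·62.5000 = 812.5000
edge 5: (5.5,34)→(3,26.5)  cross = 5.5·26.5 − 3·34 = 43.7500; (r_i+r_j)·cross = 8.5·43.7500 = 371.8750
edge 6: (3,26.5)→(1.5,15)  cross = 3·15 − 1.5·26.5 = 5.2500; (r_i+r_j)·cross = 4.5·5.2500 = 23.6250
edge 7: (1.5,15)→(0.5,4)  cross = 1.5·4 − 0.5·15 = -1.5000; (r_i+r_j)·cross = 2·-1.5000 = -3.0000
Σcross = 871.2500 → A = |Σcross|/2 = 435.6250 mm²
Σ(r_i+r_j)·cross = 24691.7500 → first moment M = |Σ|/6 = 4115.2917
R_c = M/A = 4115.2917/435.6250 = 9.4469 mm
θ = 282° = 4.921828 rad
V = θ·R_c·A = 4.921828·9.4469·435.6250 = 20254.760 mm³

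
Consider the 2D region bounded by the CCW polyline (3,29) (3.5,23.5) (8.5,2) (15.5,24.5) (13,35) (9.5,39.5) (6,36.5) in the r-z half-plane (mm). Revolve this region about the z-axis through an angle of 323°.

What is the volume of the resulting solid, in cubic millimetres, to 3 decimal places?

Profile (r,z), 7 vertices: (3,29) (3.5,23.5) (8.5,2) (15.5,24.5) (13,35) (9.5,39.5) (6,36.5)
edge 0: (3,29)→(3.5,23.5)  cross = 3·23.5 − 3.5·29 = -31.0000; (r_i+r_j)·cross = 6.5·-31.0000 = -201.5000
edge 1: (3.5,23.5)→(8.5,2)  cross = 3.5·2 − 8.5·23.5 = -192.7500; (r_i+r_j)·cross = 12·-192.7500 = -2313.0000
edge 2: (8.5,2)→(15.5,24.5)  cross = 8.5·24.5 − 15.5·2 = 177.2500; (r_i+r_j)·cross = 24·177.2500 = 4254.0000
edge 3: (15.5,24.5)→(13,35)  cross = 15.5·35 − 13·24.5 = 224.0000; (r_i+r_j)·cross = 28.5·224.0000 = 6384.0000
edge 4: (13,35)→(9.5,39.5)  cross = 13·39.5 − 9.5·35 = 181.0000; (r_i+r_j)·cross = 22.5·181.0000 = 4072.5000
edge 5: (9.5,39.5)→(6,36.5)  cross = 9.5·36.5 − 6·39.5 = 109.7500; (r_i+r_j)·cross = 15.5·109.7500 = 1701.1250
edge 6: (6,36.5)→(3,29)  cross = 6·29 − 3·36.5 = 64.5000; (r_i+r_j)·cross = 9·64.5000 = 580.5000
Σcross = 532.7500 → A = |Σcross|/2 = 266.3750 mm²
Σ(r_i+r_j)·cross = 14477.6250 → first moment M = |Σ|/6 = 2412.9375
R_c = M/A = 2412.9375/266.3750 = 9.0584 mm
θ = 323° = 5.637413 rad
V = θ·R_c·A = 5.637413·9.0584·266.3750 = 13602.726 mm³

Volume = 13602.726 mm³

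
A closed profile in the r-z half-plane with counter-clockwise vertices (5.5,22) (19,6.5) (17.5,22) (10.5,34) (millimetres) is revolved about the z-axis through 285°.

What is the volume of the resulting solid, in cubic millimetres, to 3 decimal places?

Volume = 10475.641 mm³

Profile (r,z), 4 vertices: (5.5,22) (19,6.5) (17.5,22) (10.5,34)
edge 0: (5.5,22)→(19,6.5)  cross = 5.5·6.5 − 19·22 = -382.2500; (r_i+r_j)·cross = 24.5·-382.2500 = -9365.1250
edge 1: (19,6.5)→(17.5,22)  cross = 19·22 − 17.5·6.5 = 304.2500; (r_i+r_j)·cross = 36.5·304.2500 = 11105.1250
edge 2: (17.5,22)→(10.5,34)  cross = 17.5·34 − 10.5·22 = 364.0000; (r_i+r_j)·cross = 28·364.0000 = 10192.0000
edge 3: (10.5,34)→(5.5,22)  cross = 10.5·22 − 5.5·34 = 44.0000; (r_i+r_j)·cross = 16·44.0000 = 704.0000
Σcross = 330.0000 → A = |Σcross|/2 = 165.0000 mm²
Σ(r_i+r_j)·cross = 12636.0000 → first moment M = |Σ|/6 = 2106.0000
R_c = M/A = 2106.0000/165.0000 = 12.7636 mm
θ = 285° = 4.974188 rad
V = θ·R_c·A = 4.974188·12.7636·165.0000 = 10475.641 mm³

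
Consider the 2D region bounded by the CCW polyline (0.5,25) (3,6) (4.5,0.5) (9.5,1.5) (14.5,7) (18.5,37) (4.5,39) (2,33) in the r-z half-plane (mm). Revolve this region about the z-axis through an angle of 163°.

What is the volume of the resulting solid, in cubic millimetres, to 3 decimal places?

Profile (r,z), 8 vertices: (0.5,25) (3,6) (4.5,0.5) (9.5,1.5) (14.5,7) (18.5,37) (4.5,39) (2,33)
edge 0: (0.5,25)→(3,6)  cross = 0.5·6 − 3·25 = -72.0000; (r_i+r_j)·cross = 3.5·-72.0000 = -252.0000
edge 1: (3,6)→(4.5,0.5)  cross = 3·0.5 − 4.5·6 = -25.5000; (r_i+r_j)·cross = 7.5·-25.5000 = -191.2500
edge 2: (4.5,0.5)→(9.5,1.5)  cross = 4.5·1.5 − 9.5·0.5 = 2.0000; (r_i+r_j)·cross = 14·2.0000 = 28.0000
edge 3: (9.5,1.5)→(14.5,7)  cross = 9.5·7 − 14.5·1.5 = 44.7500; (r_i+r_j)·cross = 24·44.7500 = 1074.0000
edge 4: (14.5,7)→(18.5,37)  cross = 14.5·37 − 18.5·7 = 407.0000; (r_i+r_j)·cross = 33·407.0000 = 13431.0000
edge 5: (18.5,37)→(4.5,39)  cross = 18.5·39 − 4.5·37 = 555.0000; (r_i+r_j)·cross = 23·555.0000 = 12765.0000
edge 6: (4.5,39)→(2,33)  cross = 4.5·33 − 2·39 = 70.5000; (r_i+r_j)·cross = 6.5·70.5000 = 458.2500
edge 7: (2,33)→(0.5,25)  cross = 2·25 − 0.5·33 = 33.5000; (r_i+r_j)·cross = 2.5·33.5000 = 83.7500
Σcross = 1015.2500 → A = |Σcross|/2 = 507.6250 mm²
Σ(r_i+r_j)·cross = 27396.7500 → first moment M = |Σ|/6 = 4566.1250
R_c = M/A = 4566.1250/507.6250 = 8.9951 mm
θ = 163° = 2.844887 rad
V = θ·R_c·A = 2.844887·8.9951·507.6250 = 12990.108 mm³

Volume = 12990.108 mm³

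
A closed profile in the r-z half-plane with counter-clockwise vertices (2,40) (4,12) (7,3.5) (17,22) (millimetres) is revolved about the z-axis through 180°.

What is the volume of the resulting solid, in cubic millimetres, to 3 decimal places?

Volume = 6684.262 mm³

Profile (r,z), 4 vertices: (2,40) (4,12) (7,3.5) (17,22)
edge 0: (2,40)→(4,12)  cross = 2·12 − 4·40 = -136.0000; (r_i+r_j)·cross = 6·-136.0000 = -816.0000
edge 1: (4,12)→(7,3.5)  cross = 4·3.5 − 7·12 = -70.0000; (r_i+r_j)·cross = 11·-70.0000 = -770.0000
edge 2: (7,3.5)→(17,22)  cross = 7·22 − 17·3.5 = 94.5000; (r_i+r_j)·cross = 24·94.5000 = 2268.0000
edge 3: (17,22)→(2,40)  cross = 17·40 − 2·22 = 636.0000; (r_i+r_j)·cross = 19·636.0000 = 12084.0000
Σcross = 524.5000 → A = |Σcross|/2 = 262.2500 mm²
Σ(r_i+r_j)·cross = 12766.0000 → first moment M = |Σ|/6 = 2127.6667
R_c = M/A = 2127.6667/262.2500 = 8.1131 mm
θ = 180° = 3.141593 rad
V = θ·R_c·A = 3.141593·8.1131·262.2500 = 6684.262 mm³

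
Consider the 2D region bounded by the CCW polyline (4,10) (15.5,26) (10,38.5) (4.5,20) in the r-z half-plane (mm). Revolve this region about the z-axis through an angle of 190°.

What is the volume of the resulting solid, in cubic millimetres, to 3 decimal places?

Volume = 4246.299 mm³

Profile (r,z), 4 vertices: (4,10) (15.5,26) (10,38.5) (4.5,20)
edge 0: (4,10)→(15.5,26)  cross = 4·26 − 15.5·10 = -51.0000; (r_i+r_j)·cross = 19.5·-51.0000 = -994.5000
edge 1: (15.5,26)→(10,38.5)  cross = 15.5·38.5 − 10·26 = 336.7500; (r_i+r_j)·cross = 25.5·336.7500 = 8587.1250
edge 2: (10,38.5)→(4.5,20)  cross = 10·20 − 4.5·38.5 = 26.7500; (r_i+r_j)·cross = 14.5·26.7500 = 387.8750
edge 3: (4.5,20)→(4,10)  cross = 4.5·10 − 4·20 = -35.0000; (r_i+r_j)·cross = 8.5·-35.0000 = -297.5000
Σcross = 277.5000 → A = |Σcross|/2 = 138.7500 mm²
Σ(r_i+r_j)·cross = 7683.0000 → first moment M = |Σ|/6 = 1280.5000
R_c = M/A = 1280.5000/138.7500 = 9.2288 mm
θ = 190° = 3.316126 rad
V = θ·R_c·A = 3.316126·9.2288·138.7500 = 4246.299 mm³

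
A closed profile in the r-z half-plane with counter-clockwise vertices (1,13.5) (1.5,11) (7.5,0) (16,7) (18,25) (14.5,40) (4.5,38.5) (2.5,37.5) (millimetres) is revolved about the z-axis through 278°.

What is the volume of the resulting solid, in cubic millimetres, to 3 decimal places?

Volume = 23519.336 mm³

Profile (r,z), 8 vertices: (1,13.5) (1.5,11) (7.5,0) (16,7) (18,25) (14.5,40) (4.5,38.5) (2.5,37.5)
edge 0: (1,13.5)→(1.5,11)  cross = 1·11 − 1.5·13.5 = -9.2500; (r_i+r_j)·cross = 2.5·-9.2500 = -23.1250
edge 1: (1.5,11)→(7.5,0)  cross = 1.5·0 − 7.5·11 = -82.5000; (r_i+r_j)·cross = 9·-82.5000 = -742.5000
edge 2: (7.5,0)→(16,7)  cross = 7.5·7 − 16·0 = 52.5000; (r_i+r_j)·cross = 23.5·52.5000 = 1233.7500
edge 3: (16,7)→(18,25)  cross = 16·25 − 18·7 = 274.0000; (r_i+r_j)·cross = 34·274.0000 = 9316.0000
edge 4: (18,25)→(14.5,40)  cross = 18·40 − 14.5·25 = 357.5000; (r_i+r_j)·cross = 32.5·357.5000 = 11618.7500
edge 5: (14.5,40)→(4.5,38.5)  cross = 14.5·38.5 − 4.5·40 = 378.2500; (r_i+r_j)·cross = 19·378.2500 = 7186.7500
edge 6: (4.5,38.5)→(2.5,37.5)  cross = 4.5·37.5 − 2.5·38.5 = 72.5000; (r_i+r_j)·cross = 7·72.5000 = 507.5000
edge 7: (2.5,37.5)→(1,13.5)  cross = 2.5·13.5 − 1·37.5 = -3.7500; (r_i+r_j)·cross = 3.5·-3.7500 = -13.1250
Σcross = 1039.2500 → A = |Σcross|/2 = 519.6250 mm²
Σ(r_i+r_j)·cross = 29084.0000 → first moment M = |Σ|/6 = 4847.3333
R_c = M/A = 4847.3333/519.6250 = 9.3285 mm
θ = 278° = 4.852015 rad
V = θ·R_c·A = 4.852015·9.3285·519.6250 = 23519.336 mm³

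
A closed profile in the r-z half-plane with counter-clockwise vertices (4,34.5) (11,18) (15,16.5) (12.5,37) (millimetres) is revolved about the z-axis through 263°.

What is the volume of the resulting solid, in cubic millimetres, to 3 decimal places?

Profile (r,z), 4 vertices: (4,34.5) (11,18) (15,16.5) (12.5,37)
edge 0: (4,34.5)→(11,18)  cross = 4·18 − 11·34.5 = -307.5000; (r_i+r_j)·cross = 15·-307.5000 = -4612.5000
edge 1: (11,18)→(15,16.5)  cross = 11·16.5 − 15·18 = -88.5000; (r_i+r_j)·cross = 26·-88.5000 = -2301.0000
edge 2: (15,16.5)→(12.5,37)  cross = 15·37 − 12.5·16.5 = 348.7500; (r_i+r_j)·cross = 27.5·348.7500 = 9590.6250
edge 3: (12.5,37)→(4,34.5)  cross = 12.5·34.5 − 4·37 = 283.2500; (r_i+r_j)·cross = 16.5·283.2500 = 4673.6250
Σcross = 236.0000 → A = |Σcross|/2 = 118.0000 mm²
Σ(r_i+r_j)·cross = 7350.7500 → first moment M = |Σ|/6 = 1225.1250
R_c = M/A = 1225.1250/118.0000 = 10.3824 mm
θ = 263° = 4.590216 rad
V = θ·R_c·A = 4.590216·10.3824·118.0000 = 5623.588 mm³

Volume = 5623.588 mm³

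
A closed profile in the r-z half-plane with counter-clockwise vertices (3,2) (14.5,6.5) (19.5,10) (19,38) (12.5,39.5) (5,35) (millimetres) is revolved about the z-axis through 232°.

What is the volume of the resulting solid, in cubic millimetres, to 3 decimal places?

Volume = 22800.842 mm³

Profile (r,z), 6 vertices: (3,2) (14.5,6.5) (19.5,10) (19,38) (12.5,39.5) (5,35)
edge 0: (3,2)→(14.5,6.5)  cross = 3·6.5 − 14.5·2 = -9.5000; (r_i+r_j)·cross = 17.5·-9.5000 = -166.2500
edge 1: (14.5,6.5)→(19.5,10)  cross = 14.5·10 − 19.5·6.5 = 18.2500; (r_i+r_j)·cross = 34·18.2500 = 620.5000
edge 2: (19.5,10)→(19,38)  cross = 19.5·38 − 19·10 = 551.0000; (r_i+r_j)·cross = 38.5·551.0000 = 21213.5000
edge 3: (19,38)→(12.5,39.5)  cross = 19·39.5 − 12.5·38 = 275.5000; (r_i+r_j)·cross = 31.5·275.5000 = 8678.2500
edge 4: (12.5,39.5)→(5,35)  cross = 12.5·35 − 5·39.5 = 240.0000; (r_i+r_j)·cross = 17.5·240.0000 = 4200.0000
edge 5: (5,35)→(3,2)  cross = 5·2 − 3·35 = -95.0000; (r_i+r_j)·cross = 8·-95.0000 = -760.0000
Σcross = 980.2500 → A = |Σcross|/2 = 490.1250 mm²
Σ(r_i+r_j)·cross = 33786.0000 → first moment M = |Σ|/6 = 5631.0000
R_c = M/A = 5631.0000/490.1250 = 11.4889 mm
θ = 232° = 4.049164 rad
V = θ·R_c·A = 4.049164·11.4889·490.1250 = 22800.842 mm³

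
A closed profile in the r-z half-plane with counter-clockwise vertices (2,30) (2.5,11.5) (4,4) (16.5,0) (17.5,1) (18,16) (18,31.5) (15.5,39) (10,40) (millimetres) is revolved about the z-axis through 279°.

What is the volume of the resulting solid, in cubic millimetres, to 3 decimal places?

Profile (r,z), 9 vertices: (2,30) (2.5,11.5) (4,4) (16.5,0) (17.5,1) (18,16) (18,31.5) (15.5,39) (10,40)
edge 0: (2,30)→(2.5,11.5)  cross = 2·11.5 − 2.5·30 = -52.0000; (r_i+r_j)·cross = 4.5·-52.0000 = -234.0000
edge 1: (2.5,11.5)→(4,4)  cross = 2.5·4 − 4·11.5 = -36.0000; (r_i+r_j)·cross = 6.5·-36.0000 = -234.0000
edge 2: (4,4)→(16.5,0)  cross = 4·0 − 16.5·4 = -66.0000; (r_i+r_j)·cross = 20.5·-66.0000 = -1353.0000
edge 3: (16.5,0)→(17.5,1)  cross = 16.5·1 − 17.5·0 = 16.5000; (r_i+r_j)·cross = 34·16.5000 = 561.0000
edge 4: (17.5,1)→(18,16)  cross = 17.5·16 − 18·1 = 262.0000; (r_i+r_j)·cross = 35.5·262.0000 = 9301.0000
edge 5: (18,16)→(18,31.5)  cross = 18·31.5 − 18·16 = 279.0000; (r_i+r_j)·cross = 36·279.0000 = 10044.0000
edge 6: (18,31.5)→(15.5,39)  cross = 18·39 − 15.5·31.5 = 213.7500; (r_i+r_j)·cross = 33.5·213.7500 = 7160.6250
edge 7: (15.5,39)→(10,40)  cross = 15.5·40 − 10·39 = 230.0000; (r_i+r_j)·cross = 25.5·230.0000 = 5865.0000
edge 8: (10,40)→(2,30)  cross = 10·30 − 2·40 = 220.0000; (r_i+r_j)·cross = 12·220.0000 = 2640.0000
Σcross = 1067.2500 → A = |Σcross|/2 = 533.6250 mm²
Σ(r_i+r_j)·cross = 33750.6250 → first moment M = |Σ|/6 = 5625.1042
R_c = M/A = 5625.1042/533.6250 = 10.5413 mm
θ = 279° = 4.869469 rad
V = θ·R_c·A = 4.869469·10.5413·533.6250 = 27391.268 mm³

Volume = 27391.268 mm³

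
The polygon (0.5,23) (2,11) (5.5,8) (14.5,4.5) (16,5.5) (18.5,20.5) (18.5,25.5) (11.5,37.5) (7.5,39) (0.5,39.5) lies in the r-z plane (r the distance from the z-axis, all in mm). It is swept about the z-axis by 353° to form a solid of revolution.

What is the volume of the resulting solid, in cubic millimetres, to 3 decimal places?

Profile (r,z), 10 vertices: (0.5,23) (2,11) (5.5,8) (14.5,4.5) (16,5.5) (18.5,20.5) (18.5,25.5) (11.5,37.5) (7.5,39) (0.5,39.5)
edge 0: (0.5,23)→(2,11)  cross = 0.5·11 − 2·23 = -40.5000; (r_i+r_j)·cross = 2.5·-40.5000 = -101.2500
edge 1: (2,11)→(5.5,8)  cross = 2·8 − 5.5·11 = -44.5000; (r_i+r_j)·cross = 7.5·-44.5000 = -333.7500
edge 2: (5.5,8)→(14.5,4.5)  cross = 5.5·4.5 − 14.5·8 = -91.2500; (r_i+r_j)·cross = 20·-91.2500 = -1825.0000
edge 3: (14.5,4.5)→(16,5.5)  cross = 14.5·5.5 − 16·4.5 = 7.7500; (r_i+r_j)·cross = 30.5·7.7500 = 236.3750
edge 4: (16,5.5)→(18.5,20.5)  cross = 16·20.5 − 18.5·5.5 = 226.2500; (r_i+r_j)·cross = 34.5·226.2500 = 7805.6250
edge 5: (18.5,20.5)→(18.5,25.5)  cross = 18.5·25.5 − 18.5·20.5 = 92.5000; (r_i+r_j)·cross = 37·92.5000 = 3422.5000
edge 6: (18.5,25.5)→(11.5,37.5)  cross = 18.5·37.5 − 11.5·25.5 = 400.5000; (r_i+r_j)·cross = 30·400.5000 = 12015.0000
edge 7: (11.5,37.5)→(7.5,39)  cross = 11.5·39 − 7.5·37.5 = 167.2500; (r_i+r_j)·cross = 19·167.2500 = 3177.7500
edge 8: (7.5,39)→(0.5,39.5)  cross = 7.5·39.5 − 0.5·39 = 276.7500; (r_i+r_j)·cross = 8·276.7500 = 2214.0000
edge 9: (0.5,39.5)→(0.5,23)  cross = 0.5·23 − 0.5·39.5 = -8.2500; (r_i+r_j)·cross = 1·-8.2500 = -8.2500
Σcross = 986.5000 → A = |Σcross|/2 = 493.2500 mm²
Σ(r_i+r_j)·cross = 26603.0000 → first moment M = |Σ|/6 = 4433.8333
R_c = M/A = 4433.8333/493.2500 = 8.9890 mm
θ = 353° = 6.161012 rad
V = θ·R_c·A = 6.161012·8.9890·493.2500 = 27316.902 mm³

Volume = 27316.902 mm³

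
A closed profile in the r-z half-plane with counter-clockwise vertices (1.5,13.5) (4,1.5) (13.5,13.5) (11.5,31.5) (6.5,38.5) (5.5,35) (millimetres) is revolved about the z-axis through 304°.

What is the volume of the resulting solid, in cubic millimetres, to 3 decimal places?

Profile (r,z), 6 vertices: (1.5,13.5) (4,1.5) (13.5,13.5) (11.5,31.5) (6.5,38.5) (5.5,35)
edge 0: (1.5,13.5)→(4,1.5)  cross = 1.5·1.5 − 4·13.5 = -51.7500; (r_i+r_j)·cross = 5.5·-51.7500 = -284.6250
edge 1: (4,1.5)→(13.5,13.5)  cross = 4·13.5 − 13.5·1.5 = 33.7500; (r_i+r_j)·cross = 17.5·33.7500 = 590.6250
edge 2: (13.5,13.5)→(11.5,31.5)  cross = 13.5·31.5 − 11.5·13.5 = 270.0000; (r_i+r_j)·cross = 25·270.0000 = 6750.0000
edge 3: (11.5,31.5)→(6.5,38.5)  cross = 11.5·38.5 − 6.5·31.5 = 238.0000; (r_i+r_j)·cross = 18·238.0000 = 4284.0000
edge 4: (6.5,38.5)→(5.5,35)  cross = 6.5·35 − 5.5·38.5 = 15.7500; (r_i+r_j)·cross = 12·15.7500 = 189.0000
edge 5: (5.5,35)→(1.5,13.5)  cross = 5.5·13.5 − 1.5·35 = 21.7500; (r_i+r_j)·cross = 7·21.7500 = 152.2500
Σcross = 527.5000 → A = |Σcross|/2 = 263.7500 mm²
Σ(r_i+r_j)·cross = 11681.2500 → first moment M = |Σ|/6 = 1946.8750
R_c = M/A = 1946.8750/263.7500 = 7.3815 mm
θ = 304° = 5.305801 rad
V = θ·R_c·A = 5.305801·7.3815·263.7500 = 10329.731 mm³

Volume = 10329.731 mm³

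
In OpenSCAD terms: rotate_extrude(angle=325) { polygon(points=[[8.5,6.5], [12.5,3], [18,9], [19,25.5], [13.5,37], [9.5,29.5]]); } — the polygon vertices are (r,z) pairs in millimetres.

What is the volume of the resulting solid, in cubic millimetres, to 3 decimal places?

Profile (r,z), 6 vertices: (8.5,6.5) (12.5,3) (18,9) (19,25.5) (13.5,37) (9.5,29.5)
edge 0: (8.5,6.5)→(12.5,3)  cross = 8.5·3 − 12.5·6.5 = -55.7500; (r_i+r_j)·cross = 21·-55.7500 = -1170.7500
edge 1: (12.5,3)→(18,9)  cross = 12.5·9 − 18·3 = 58.5000; (r_i+r_j)·cross = 30.5·58.5000 = 1784.2500
edge 2: (18,9)→(19,25.5)  cross = 18·25.5 − 19·9 = 288.0000; (r_i+r_j)·cross = 37·288.0000 = 10656.0000
edge 3: (19,25.5)→(13.5,37)  cross = 19·37 − 13.5·25.5 = 358.7500; (r_i+r_j)·cross = 32.5·358.7500 = 11659.3750
edge 4: (13.5,37)→(9.5,29.5)  cross = 13.5·29.5 − 9.5·37 = 46.7500; (r_i+r_j)·cross = 23·46.7500 = 1075.2500
edge 5: (9.5,29.5)→(8.5,6.5)  cross = 9.5·6.5 − 8.5·29.5 = -189.0000; (r_i+r_j)·cross = 18·-189.0000 = -3402.0000
Σcross = 507.2500 → A = |Σcross|/2 = 253.6250 mm²
Σ(r_i+r_j)·cross = 20602.1250 → first moment M = |Σ|/6 = 3433.6875
R_c = M/A = 3433.6875/253.6250 = 13.5384 mm
θ = 325° = 5.672320 rad
V = θ·R_c·A = 5.672320·13.5384·253.6250 = 19476.975 mm³

Volume = 19476.975 mm³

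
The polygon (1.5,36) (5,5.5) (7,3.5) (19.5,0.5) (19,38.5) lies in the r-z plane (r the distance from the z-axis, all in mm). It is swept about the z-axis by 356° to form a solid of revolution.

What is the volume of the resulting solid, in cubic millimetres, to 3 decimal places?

Profile (r,z), 5 vertices: (1.5,36) (5,5.5) (7,3.5) (19.5,0.5) (19,38.5)
edge 0: (1.5,36)→(5,5.5)  cross = 1.5·5.5 − 5·36 = -171.7500; (r_i+r_j)·cross = 6.5·-171.7500 = -1116.3750
edge 1: (5,5.5)→(7,3.5)  cross = 5·3.5 − 7·5.5 = -21.0000; (r_i+r_j)·cross = 12·-21.0000 = -252.0000
edge 2: (7,3.5)→(19.5,0.5)  cross = 7·0.5 − 19.5·3.5 = -64.7500; (r_i+r_j)·cross = 26.5·-64.7500 = -1715.8750
edge 3: (19.5,0.5)→(19,38.5)  cross = 19.5·38.5 − 19·0.5 = 741.2500; (r_i+r_j)·cross = 38.5·741.2500 = 28538.1250
edge 4: (19,38.5)→(1.5,36)  cross = 19·36 − 1.5·38.5 = 626.2500; (r_i+r_j)·cross = 20.5·626.2500 = 12838.1250
Σcross = 1110.0000 → A = |Σcross|/2 = 555.0000 mm²
Σ(r_i+r_j)·cross = 38292.0000 → first moment M = |Σ|/6 = 6382.0000
R_c = M/A = 6382.0000/555.0000 = 11.4991 mm
θ = 356° = 6.213372 rad
V = θ·R_c·A = 6.213372·11.4991·555.0000 = 39653.741 mm³

Volume = 39653.741 mm³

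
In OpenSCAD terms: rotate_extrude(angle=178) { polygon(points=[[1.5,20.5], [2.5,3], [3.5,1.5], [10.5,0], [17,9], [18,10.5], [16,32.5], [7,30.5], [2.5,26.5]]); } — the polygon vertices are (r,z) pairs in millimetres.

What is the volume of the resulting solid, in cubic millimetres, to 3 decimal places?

Profile (r,z), 9 vertices: (1.5,20.5) (2.5,3) (3.5,1.5) (10.5,0) (17,9) (18,10.5) (16,32.5) (7,30.5) (2.5,26.5)
edge 0: (1.5,20.5)→(2.5,3)  cross = 1.5·3 − 2.5·20.5 = -46.7500; (r_i+r_j)·cross = 4·-46.7500 = -187.0000
edge 1: (2.5,3)→(3.5,1.5)  cross = 2.5·1.5 − 3.5·3 = -6.7500; (r_i+r_j)·cross = 6·-6.7500 = -40.5000
edge 2: (3.5,1.5)→(10.5,0)  cross = 3.5·0 − 10.5·1.5 = -15.7500; (r_i+r_j)·cross = 14·-15.7500 = -220.5000
edge 3: (10.5,0)→(17,9)  cross = 10.5·9 − 17·0 = 94.5000; (r_i+r_j)·cross = 27.5·94.5000 = 2598.7500
edge 4: (17,9)→(18,10.5)  cross = 17·10.5 − 18·9 = 16.5000; (r_i+r_j)·cross = 35·16.5000 = 577.5000
edge 5: (18,10.5)→(16,32.5)  cross = 18·32.5 − 16·10.5 = 417.0000; (r_i+r_j)·cross = 34·417.0000 = 14178.0000
edge 6: (16,32.5)→(7,30.5)  cross = 16·30.5 − 7·32.5 = 260.5000; (r_i+r_j)·cross = 23·260.5000 = 5991.5000
edge 7: (7,30.5)→(2.5,26.5)  cross = 7·26.5 − 2.5·30.5 = 109.2500; (r_i+r_j)·cross = 9.5·109.2500 = 1037.8750
edge 8: (2.5,26.5)→(1.5,20.5)  cross = 2.5·20.5 − 1.5·26.5 = 11.5000; (r_i+r_j)·cross = 4·11.5000 = 46.0000
Σcross = 840.0000 → A = |Σcross|/2 = 420.0000 mm²
Σ(r_i+r_j)·cross = 23981.6250 → first moment M = |Σ|/6 = 3996.9375
R_c = M/A = 3996.9375/420.0000 = 9.5165 mm
θ = 178° = 3.106686 rad
V = θ·R_c·A = 3.106686·9.5165·420.0000 = 12417.230 mm³

Volume = 12417.230 mm³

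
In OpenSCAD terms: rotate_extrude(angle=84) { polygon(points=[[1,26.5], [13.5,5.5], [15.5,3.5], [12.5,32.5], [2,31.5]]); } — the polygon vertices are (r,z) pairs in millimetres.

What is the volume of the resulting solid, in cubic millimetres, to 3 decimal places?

Volume = 2810.408 mm³

Profile (r,z), 5 vertices: (1,26.5) (13.5,5.5) (15.5,3.5) (12.5,32.5) (2,31.5)
edge 0: (1,26.5)→(13.5,5.5)  cross = 1·5.5 − 13.5·26.5 = -352.2500; (r_i+r_j)·cross = 14.5·-352.2500 = -5107.6250
edge 1: (13.5,5.5)→(15.5,3.5)  cross = 13.5·3.5 − 15.5·5.5 = -38.0000; (r_i+r_j)·cross = 29·-38.0000 = -1102.0000
edge 2: (15.5,3.5)→(12.5,32.5)  cross = 15.5·32.5 − 12.5·3.5 = 460.0000; (r_i+r_j)·cross = 28·460.0000 = 12880.0000
edge 3: (12.5,32.5)→(2,31.5)  cross = 12.5·31.5 − 2·32.5 = 328.7500; (r_i+r_j)·cross = 14.5·328.7500 = 4766.8750
edge 4: (2,31.5)→(1,26.5)  cross = 2·26.5 − 1·31.5 = 21.5000; (r_i+r_j)·cross = 3·21.5000 = 64.5000
Σcross = 420.0000 → A = |Σcross|/2 = 210.0000 mm²
Σ(r_i+r_j)·cross = 11501.7500 → first moment M = |Σ|/6 = 1916.9583
R_c = M/A = 1916.9583/210.0000 = 9.1284 mm
θ = 84° = 1.466077 rad
V = θ·R_c·A = 1.466077·9.1284·210.0000 = 2810.408 mm³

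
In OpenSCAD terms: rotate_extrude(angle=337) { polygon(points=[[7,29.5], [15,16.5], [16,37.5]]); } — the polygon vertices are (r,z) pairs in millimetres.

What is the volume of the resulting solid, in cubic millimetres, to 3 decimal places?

Volume = 6742.457 mm³

Profile (r,z), 3 vertices: (7,29.5) (15,16.5) (16,37.5)
edge 0: (7,29.5)→(15,16.5)  cross = 7·16.5 − 15·29.5 = -327.0000; (r_i+r_j)·cross = 22·-327.0000 = -7194.0000
edge 1: (15,16.5)→(16,37.5)  cross = 15·37.5 − 16·16.5 = 298.5000; (r_i+r_j)·cross = 31·298.5000 = 9253.5000
edge 2: (16,37.5)→(7,29.5)  cross = 16·29.5 − 7·37.5 = 209.5000; (r_i+r_j)·cross = 23·209.5000 = 4818.5000
Σcross = 181.0000 → A = |Σcross|/2 = 90.5000 mm²
Σ(r_i+r_j)·cross = 6878.0000 → first moment M = |Σ|/6 = 1146.3333
R_c = M/A = 1146.3333/90.5000 = 12.6667 mm
θ = 337° = 5.881760 rad
V = θ·R_c·A = 5.881760·12.6667·90.5000 = 6742.457 mm³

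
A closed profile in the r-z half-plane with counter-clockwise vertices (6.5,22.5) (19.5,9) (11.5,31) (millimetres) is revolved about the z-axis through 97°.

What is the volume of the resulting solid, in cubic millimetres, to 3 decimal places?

Volume = 1883.428 mm³

Profile (r,z), 3 vertices: (6.5,22.5) (19.5,9) (11.5,31)
edge 0: (6.5,22.5)→(19.5,9)  cross = 6.5·9 − 19.5·22.5 = -380.2500; (r_i+r_j)·cross = 26·-380.2500 = -9886.5000
edge 1: (19.5,9)→(11.5,31)  cross = 19.5·31 − 11.5·9 = 501.0000; (r_i+r_j)·cross = 31·501.0000 = 15531.0000
edge 2: (11.5,31)→(6.5,22.5)  cross = 11.5·22.5 − 6.5·31 = 57.2500; (r_i+r_j)·cross = 18·57.2500 = 1030.5000
Σcross = 178.0000 → A = |Σcross|/2 = 89.0000 mm²
Σ(r_i+r_j)·cross = 6675.0000 → first moment M = |Σ|/6 = 1112.5000
R_c = M/A = 1112.5000/89.0000 = 12.5000 mm
θ = 97° = 1.692969 rad
V = θ·R_c·A = 1.692969·12.5000·89.0000 = 1883.428 mm³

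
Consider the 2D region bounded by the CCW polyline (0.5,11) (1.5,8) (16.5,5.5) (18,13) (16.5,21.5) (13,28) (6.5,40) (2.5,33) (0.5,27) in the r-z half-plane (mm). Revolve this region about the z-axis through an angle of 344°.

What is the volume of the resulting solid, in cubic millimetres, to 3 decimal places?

Volume = 20847.405 mm³

Profile (r,z), 9 vertices: (0.5,11) (1.5,8) (16.5,5.5) (18,13) (16.5,21.5) (13,28) (6.5,40) (2.5,33) (0.5,27)
edge 0: (0.5,11)→(1.5,8)  cross = 0.5·8 − 1.5·11 = -12.5000; (r_i+r_j)·cross = 2·-12.5000 = -25.0000
edge 1: (1.5,8)→(16.5,5.5)  cross = 1.5·5.5 − 16.5·8 = -123.7500; (r_i+r_j)·cross = 18·-123.7500 = -2227.5000
edge 2: (16.5,5.5)→(18,13)  cross = 16.5·13 − 18·5.5 = 115.5000; (r_i+r_j)·cross = 34.5·115.5000 = 3984.7500
edge 3: (18,13)→(16.5,21.5)  cross = 18·21.5 − 16.5·13 = 172.5000; (r_i+r_j)·cross = 34.5·172.5000 = 5951.2500
edge 4: (16.5,21.5)→(13,28)  cross = 16.5·28 − 13·21.5 = 182.5000; (r_i+r_j)·cross = 29.5·182.5000 = 5383.7500
edge 5: (13,28)→(6.5,40)  cross = 13·40 − 6.5·28 = 338.0000; (r_i+r_j)·cross = 19.5·338.0000 = 6591.0000
edge 6: (6.5,40)→(2.5,33)  cross = 6.5·33 − 2.5·40 = 114.5000; (r_i+r_j)·cross = 9·114.5000 = 1030.5000
edge 7: (2.5,33)→(0.5,27)  cross = 2.5·27 − 0.5·33 = 51.0000; (r_i+r_j)·cross = 3·51.0000 = 153.0000
edge 8: (0.5,27)→(0.5,11)  cross = 0.5·11 − 0.5·27 = -8.0000; (r_i+r_j)·cross = 1·-8.0000 = -8.0000
Σcross = 829.7500 → A = |Σcross|/2 = 414.8750 mm²
Σ(r_i+r_j)·cross = 20833.7500 → first moment M = |Σ|/6 = 3472.2917
R_c = M/A = 3472.2917/414.8750 = 8.3695 mm
θ = 344° = 6.003933 rad
V = θ·R_c·A = 6.003933·8.3695·414.8750 = 20847.405 mm³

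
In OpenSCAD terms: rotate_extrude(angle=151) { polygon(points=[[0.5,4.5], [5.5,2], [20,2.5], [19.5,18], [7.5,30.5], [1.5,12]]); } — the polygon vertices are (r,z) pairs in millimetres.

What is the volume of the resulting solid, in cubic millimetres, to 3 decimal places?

Profile (r,z), 6 vertices: (0.5,4.5) (5.5,2) (20,2.5) (19.5,18) (7.5,30.5) (1.5,12)
edge 0: (0.5,4.5)→(5.5,2)  cross = 0.5·2 − 5.5·4.5 = -23.7500; (r_i+r_j)·cross = 6·-23.7500 = -142.5000
edge 1: (5.5,2)→(20,2.5)  cross = 5.5·2.5 − 20·2 = -26.2500; (r_i+r_j)·cross = 25.5·-26.2500 = -669.3750
edge 2: (20,2.5)→(19.5,18)  cross = 20·18 − 19.5·2.5 = 311.2500; (r_i+r_j)·cross = 39.5·311.2500 = 12294.3750
edge 3: (19.5,18)→(7.5,30.5)  cross = 19.5·30.5 − 7.5·18 = 459.7500; (r_i+r_j)·cross = 27·459.7500 = 12413.2500
edge 4: (7.5,30.5)→(1.5,12)  cross = 7.5·12 − 1.5·30.5 = 44.2500; (r_i+r_j)·cross = 9·44.2500 = 398.2500
edge 5: (1.5,12)→(0.5,4.5)  cross = 1.5·4.5 − 0.5·12 = 0.7500; (r_i+r_j)·cross = 2·0.7500 = 1.5000
Σcross = 766.0000 → A = |Σcross|/2 = 383.0000 mm²
Σ(r_i+r_j)·cross = 24295.5000 → first moment M = |Σ|/6 = 4049.2500
R_c = M/A = 4049.2500/383.0000 = 10.5725 mm
θ = 151° = 2.635447 rad
V = θ·R_c·A = 2.635447·10.5725·383.0000 = 10671.584 mm³

Volume = 10671.584 mm³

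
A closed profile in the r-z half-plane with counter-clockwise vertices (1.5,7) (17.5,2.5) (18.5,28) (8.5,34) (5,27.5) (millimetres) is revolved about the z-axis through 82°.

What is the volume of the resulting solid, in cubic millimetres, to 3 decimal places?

Volume = 5986.047 mm³

Profile (r,z), 5 vertices: (1.5,7) (17.5,2.5) (18.5,28) (8.5,34) (5,27.5)
edge 0: (1.5,7)→(17.5,2.5)  cross = 1.5·2.5 − 17.5·7 = -118.7500; (r_i+r_j)·cross = 19·-118.7500 = -2256.2500
edge 1: (17.5,2.5)→(18.5,28)  cross = 17.5·28 − 18.5·2.5 = 443.7500; (r_i+r_j)·cross = 36·443.7500 = 15975.0000
edge 2: (18.5,28)→(8.5,34)  cross = 18.5·34 − 8.5·28 = 391.0000; (r_i+r_j)·cross = 27·391.0000 = 10557.0000
edge 3: (8.5,34)→(5,27.5)  cross = 8.5·27.5 − 5·34 = 63.7500; (r_i+r_j)·cross = 13.5·63.7500 = 860.6250
edge 4: (5,27.5)→(1.5,7)  cross = 5·7 − 1.5·27.5 = -6.2500; (r_i+r_j)·cross = 6.5·-6.2500 = -40.6250
Σcross = 773.5000 → A = |Σcross|/2 = 386.7500 mm²
Σ(r_i+r_j)·cross = 25095.7500 → first moment M = |Σ|/6 = 4182.6250
R_c = M/A = 4182.6250/386.7500 = 10.8148 mm
θ = 82° = 1.431170 rad
V = θ·R_c·A = 1.431170·10.8148·386.7500 = 5986.047 mm³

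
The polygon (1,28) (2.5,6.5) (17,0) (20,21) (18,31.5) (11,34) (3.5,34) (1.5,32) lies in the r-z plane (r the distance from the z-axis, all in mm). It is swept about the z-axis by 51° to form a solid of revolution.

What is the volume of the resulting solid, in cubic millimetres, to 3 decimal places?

Profile (r,z), 8 vertices: (1,28) (2.5,6.5) (17,0) (20,21) (18,31.5) (11,34) (3.5,34) (1.5,32)
edge 0: (1,28)→(2.5,6.5)  cross = 1·6.5 − 2.5·28 = -63.5000; (r_i+r_j)·cross = 3.5·-63.5000 = -222.2500
edge 1: (2.5,6.5)→(17,0)  cross = 2.5·0 − 17·6.5 = -110.5000; (r_i+r_j)·cross = 19.5·-110.5000 = -2154.7500
edge 2: (17,0)→(20,21)  cross = 17·21 − 20·0 = 357.0000; (r_i+r_j)·cross = 37·357.0000 = 13209.0000
edge 3: (20,21)→(18,31.5)  cross = 20·31.5 − 18·21 = 252.0000; (r_i+r_j)·cross = 38·252.0000 = 9576.0000
edge 4: (18,31.5)→(11,34)  cross = 18·34 − 11·31.5 = 265.5000; (r_i+r_j)·cross = 29·265.5000 = 7699.5000
edge 5: (11,34)→(3.5,34)  cross = 11·34 − 3.5·34 = 255.0000; (r_i+r_j)·cross = 14.5·255.0000 = 3697.5000
edge 6: (3.5,34)→(1.5,32)  cross = 3.5·32 − 1.5·34 = 61.0000; (r_i+r_j)·cross = 5·61.0000 = 305.0000
edge 7: (1.5,32)→(1,28)  cross = 1.5·28 − 1·32 = 10.0000; (r_i+r_j)·cross = 2.5·10.0000 = 25.0000
Σcross = 1026.5000 → A = |Σcross|/2 = 513.2500 mm²
Σ(r_i+r_j)·cross = 32135.0000 → first moment M = |Σ|/6 = 5355.8333
R_c = M/A = 5355.8333/513.2500 = 10.4351 mm
θ = 51° = 0.890118 rad
V = θ·R_c·A = 0.890118·10.4351·513.2500 = 4767.323 mm³

Volume = 4767.323 mm³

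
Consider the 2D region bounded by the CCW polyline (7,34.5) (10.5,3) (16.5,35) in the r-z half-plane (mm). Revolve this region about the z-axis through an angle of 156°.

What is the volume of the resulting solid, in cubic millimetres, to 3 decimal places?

Volume = 4644.042 mm³

Profile (r,z), 3 vertices: (7,34.5) (10.5,3) (16.5,35)
edge 0: (7,34.5)→(10.5,3)  cross = 7·3 − 10.5·34.5 = -341.2500; (r_i+r_j)·cross = 17.5·-341.2500 = -5971.8750
edge 1: (10.5,3)→(16.5,35)  cross = 10.5·35 − 16.5·3 = 318.0000; (r_i+r_j)·cross = 27·318.0000 = 8586.0000
edge 2: (16.5,35)→(7,34.5)  cross = 16.5·34.5 − 7·35 = 324.2500; (r_i+r_j)·cross = 23.5·324.2500 = 7619.8750
Σcross = 301.0000 → A = |Σcross|/2 = 150.5000 mm²
Σ(r_i+r_j)·cross = 10234.0000 → first moment M = |Σ|/6 = 1705.6667
R_c = M/A = 1705.6667/150.5000 = 11.3333 mm
θ = 156° = 2.722714 rad
V = θ·R_c·A = 2.722714·11.3333·150.5000 = 4644.042 mm³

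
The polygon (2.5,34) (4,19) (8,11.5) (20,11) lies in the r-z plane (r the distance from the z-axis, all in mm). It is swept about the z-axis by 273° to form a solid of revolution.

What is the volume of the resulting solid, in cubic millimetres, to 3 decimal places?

Profile (r,z), 4 vertices: (2.5,34) (4,19) (8,11.5) (20,11)
edge 0: (2.5,34)→(4,19)  cross = 2.5·19 − 4·34 = -88.5000; (r_i+r_j)·cross = 6.5·-88.5000 = -575.2500
edge 1: (4,19)→(8,11.5)  cross = 4·11.5 − 8·19 = -106.0000; (r_i+r_j)·cross = 12·-106.0000 = -1272.0000
edge 2: (8,11.5)→(20,11)  cross = 8·11 − 20·11.5 = -142.0000; (r_i+r_j)·cross = 28·-142.0000 = -3976.0000
edge 3: (20,11)→(2.5,34)  cross = 20·34 − 2.5·11 = 652.5000; (r_i+r_j)·cross = 22.5·652.5000 = 14681.2500
Σcross = 316.0000 → A = |Σcross|/2 = 158.0000 mm²
Σ(r_i+r_j)·cross = 8858.0000 → first moment M = |Σ|/6 = 1476.3333
R_c = M/A = 1476.3333/158.0000 = 9.3439 mm
θ = 273° = 4.764749 rad
V = θ·R_c·A = 4.764749·9.3439·158.0000 = 7034.358 mm³

Volume = 7034.358 mm³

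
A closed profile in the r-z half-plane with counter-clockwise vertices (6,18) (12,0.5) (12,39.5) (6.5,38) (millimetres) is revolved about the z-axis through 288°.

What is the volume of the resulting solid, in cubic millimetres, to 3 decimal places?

Profile (r,z), 4 vertices: (6,18) (12,0.5) (12,39.5) (6.5,38)
edge 0: (6,18)→(12,0.5)  cross = 6·0.5 − 12·18 = -213.0000; (r_i+r_j)·cross = 18·-213.0000 = -3834.0000
edge 1: (12,0.5)→(12,39.5)  cross = 12·39.5 − 12·0.5 = 468.0000; (r_i+r_j)·cross = 24·468.0000 = 11232.0000
edge 2: (12,39.5)→(6.5,38)  cross = 12·38 − 6.5·39.5 = 199.2500; (r_i+r_j)·cross = 18.5·199.2500 = 3686.1250
edge 3: (6.5,38)→(6,18)  cross = 6.5·18 − 6·38 = -111.0000; (r_i+r_j)·cross = 12.5·-111.0000 = -1387.5000
Σcross = 343.2500 → A = |Σcross|/2 = 171.6250 mm²
Σ(r_i+r_j)·cross = 9696.6250 → first moment M = |Σ|/6 = 1616.1042
R_c = M/A = 1616.1042/171.6250 = 9.4165 mm
θ = 288° = 5.026548 rad
V = θ·R_c·A = 5.026548·9.4165·171.6250 = 8123.426 mm³

Volume = 8123.426 mm³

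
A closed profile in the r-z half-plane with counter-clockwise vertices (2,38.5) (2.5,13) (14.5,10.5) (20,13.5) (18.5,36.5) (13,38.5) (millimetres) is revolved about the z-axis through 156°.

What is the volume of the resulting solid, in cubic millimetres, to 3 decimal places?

Volume = 13053.256 mm³

Profile (r,z), 6 vertices: (2,38.5) (2.5,13) (14.5,10.5) (20,13.5) (18.5,36.5) (13,38.5)
edge 0: (2,38.5)→(2.5,13)  cross = 2·13 − 2.5·38.5 = -70.2500; (r_i+r_j)·cross = 4.5·-70.2500 = -316.1250
edge 1: (2.5,13)→(14.5,10.5)  cross = 2.5·10.5 − 14.5·13 = -162.2500; (r_i+r_j)·cross = 17·-162.2500 = -2758.2500
edge 2: (14.5,10.5)→(20,13.5)  cross = 14.5·13.5 − 20·10.5 = -14.2500; (r_i+r_j)·cross = 34.5·-14.2500 = -491.6250
edge 3: (20,13.5)→(18.5,36.5)  cross = 20·36.5 − 18.5·13.5 = 480.2500; (r_i+r_j)·cross = 38.5·480.2500 = 18489.6250
edge 4: (18.5,36.5)→(13,38.5)  cross = 18.5·38.5 − 13·36.5 = 237.7500; (r_i+r_j)·cross = 31.5·237.7500 = 7489.1250
edge 5: (13,38.5)→(2,38.5)  cross = 13·38.5 − 2·38.5 = 423.5000; (r_i+r_j)·cross = 15·423.5000 = 6352.5000
Σcross = 894.7500 → A = |Σcross|/2 = 447.3750 mm²
Σ(r_i+r_j)·cross = 28765.2500 → first moment M = |Σ|/6 = 4794.2083
R_c = M/A = 4794.2083/447.3750 = 10.7163 mm
θ = 156° = 2.722714 rad
V = θ·R_c·A = 2.722714·10.7163·447.3750 = 13053.256 mm³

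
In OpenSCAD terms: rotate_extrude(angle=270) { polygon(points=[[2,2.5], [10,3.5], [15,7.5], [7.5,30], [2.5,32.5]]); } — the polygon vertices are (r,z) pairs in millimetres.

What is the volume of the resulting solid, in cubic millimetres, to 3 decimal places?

Profile (r,z), 5 vertices: (2,2.5) (10,3.5) (15,7.5) (7.5,30) (2.5,32.5)
edge 0: (2,2.5)→(10,3.5)  cross = 2·3.5 − 10·2.5 = -18.0000; (r_i+r_j)·cross = 12·-18.0000 = -216.0000
edge 1: (10,3.5)→(15,7.5)  cross = 10·7.5 − 15·3.5 = 22.5000; (r_i+r_j)·cross = 25·22.5000 = 562.5000
edge 2: (15,7.5)→(7.5,30)  cross = 15·30 − 7.5·7.5 = 393.7500; (r_i+r_j)·cross = 22.5·393.7500 = 8859.3750
edge 3: (7.5,30)→(2.5,32.5)  cross = 7.5·32.5 − 2.5·30 = 168.7500; (r_i+r_j)·cross = 10·168.7500 = 1687.5000
edge 4: (2.5,32.5)→(2,2.5)  cross = 2.5·2.5 − 2·32.5 = -58.7500; (r_i+r_j)·cross = 4.5·-58.7500 = -264.3750
Σcross = 508.2500 → A = |Σcross|/2 = 254.1250 mm²
Σ(r_i+r_j)·cross = 10629.0000 → first moment M = |Σ|/6 = 1771.5000
R_c = M/A = 1771.5000/254.1250 = 6.9710 mm
θ = 270° = 4.712389 rad
V = θ·R_c·A = 4.712389·6.9710·254.1250 = 8347.997 mm³

Volume = 8347.997 mm³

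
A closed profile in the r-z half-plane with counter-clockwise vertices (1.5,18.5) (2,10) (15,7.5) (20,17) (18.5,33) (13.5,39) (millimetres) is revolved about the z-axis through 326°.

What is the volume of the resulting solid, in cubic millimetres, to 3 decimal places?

Profile (r,z), 6 vertices: (1.5,18.5) (2,10) (15,7.5) (20,17) (18.5,33) (13.5,39)
edge 0: (1.5,18.5)→(2,10)  cross = 1.5·10 − 2·18.5 = -22.0000; (r_i+r_j)·cross = 3.5·-22.0000 = -77.0000
edge 1: (2,10)→(15,7.5)  cross = 2·7.5 − 15·10 = -135.0000; (r_i+r_j)·cross = 17·-135.0000 = -2295.0000
edge 2: (15,7.5)→(20,17)  cross = 15·17 − 20·7.5 = 105.0000; (r_i+r_j)·cross = 35·105.0000 = 3675.0000
edge 3: (20,17)→(18.5,33)  cross = 20·33 − 18.5·17 = 345.5000; (r_i+r_j)·cross = 38.5·345.5000 = 13301.7500
edge 4: (18.5,33)→(13.5,39)  cross = 18.5·39 − 13.5·33 = 276.0000; (r_i+r_j)·cross = 32·276.0000 = 8832.0000
edge 5: (13.5,39)→(1.5,18.5)  cross = 13.5·18.5 − 1.5·39 = 191.2500; (r_i+r_j)·cross = 15·191.2500 = 2868.7500
Σcross = 760.7500 → A = |Σcross|/2 = 380.3750 mm²
Σ(r_i+r_j)·cross = 26305.5000 → first moment M = |Σ|/6 = 4384.2500
R_c = M/A = 4384.2500/380.3750 = 11.5261 mm
θ = 326° = 5.689773 rad
V = θ·R_c·A = 5.689773·11.5261·380.3750 = 24945.389 mm³

Volume = 24945.389 mm³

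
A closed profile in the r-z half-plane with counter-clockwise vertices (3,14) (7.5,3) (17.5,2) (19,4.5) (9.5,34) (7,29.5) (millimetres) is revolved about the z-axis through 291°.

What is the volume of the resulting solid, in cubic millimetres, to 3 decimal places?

Profile (r,z), 6 vertices: (3,14) (7.5,3) (17.5,2) (19,4.5) (9.5,34) (7,29.5)
edge 0: (3,14)→(7.5,3)  cross = 3·3 − 7.5·14 = -96.0000; (r_i+r_j)·cross = 10.5·-96.0000 = -1008.0000
edge 1: (7.5,3)→(17.5,2)  cross = 7.5·2 − 17.5·3 = -37.5000; (r_i+r_j)·cross = 25·-37.5000 = -937.5000
edge 2: (17.5,2)→(19,4.5)  cross = 17.5·4.5 − 19·2 = 40.7500; (r_i+r_j)·cross = 36.5·40.7500 = 1487.3750
edge 3: (19,4.5)→(9.5,34)  cross = 19·34 − 9.5·4.5 = 603.2500; (r_i+r_j)·cross = 28.5·603.2500 = 17192.6250
edge 4: (9.5,34)→(7,29.5)  cross = 9.5·29.5 − 7·34 = 42.2500; (r_i+r_j)·cross = 16.5·42.2500 = 697.1250
edge 5: (7,29.5)→(3,14)  cross = 7·14 − 3·29.5 = 9.5000; (r_i+r_j)·cross = 10·9.5000 = 95.0000
Σcross = 562.2500 → A = |Σcross|/2 = 281.1250 mm²
Σ(r_i+r_j)·cross = 17526.6250 → first moment M = |Σ|/6 = 2921.1042
R_c = M/A = 2921.1042/281.1250 = 10.3908 mm
θ = 291° = 5.078908 rad
V = θ·R_c·A = 5.078908·10.3908·281.1250 = 14836.020 mm³

Volume = 14836.020 mm³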